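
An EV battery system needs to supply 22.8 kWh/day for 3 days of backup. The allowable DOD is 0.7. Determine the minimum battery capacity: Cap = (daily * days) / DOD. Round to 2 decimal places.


Total energy needed = daily * days = 22.8 * 3 = 68.4 kWh
Account for depth of discharge:
  Cap = total_energy / DOD = 68.4 / 0.7
  Cap = 97.71 kWh

97.71


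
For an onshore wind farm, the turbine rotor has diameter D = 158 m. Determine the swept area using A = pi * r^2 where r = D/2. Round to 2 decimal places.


Compute the rotor radius:
  r = D / 2 = 158 / 2 = 79.0 m
Calculate swept area:
  A = pi * r^2 = pi * 79.0^2
  A = 19606.68 m^2

19606.68


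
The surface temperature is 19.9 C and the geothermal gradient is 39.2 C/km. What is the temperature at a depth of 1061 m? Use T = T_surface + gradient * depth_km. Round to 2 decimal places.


Convert depth to km: 1061 / 1000 = 1.061 km
Temperature increase = gradient * depth_km = 39.2 * 1.061 = 41.59 C
Temperature at depth = T_surface + delta_T = 19.9 + 41.59
T = 61.49 C

61.49


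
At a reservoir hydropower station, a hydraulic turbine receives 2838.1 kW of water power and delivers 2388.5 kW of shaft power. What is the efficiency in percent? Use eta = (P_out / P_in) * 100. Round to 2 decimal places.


Turbine efficiency = (output power / input power) * 100
eta = (2388.5 / 2838.1) * 100
eta = 84.16%

84.16


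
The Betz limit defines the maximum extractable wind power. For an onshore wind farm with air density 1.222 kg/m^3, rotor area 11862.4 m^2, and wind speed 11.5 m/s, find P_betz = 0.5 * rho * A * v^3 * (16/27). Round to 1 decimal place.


The Betz coefficient Cp_max = 16/27 = 0.5926
v^3 = 11.5^3 = 1520.875
P_betz = 0.5 * rho * A * v^3 * Cp_max
P_betz = 0.5 * 1.222 * 11862.4 * 1520.875 * 0.5926
P_betz = 6532260.8 W

6532260.8


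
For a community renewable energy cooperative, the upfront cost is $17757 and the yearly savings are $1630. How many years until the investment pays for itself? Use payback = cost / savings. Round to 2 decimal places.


Simple payback period = initial cost / annual savings
Payback = 17757 / 1630
Payback = 10.89 years

10.89


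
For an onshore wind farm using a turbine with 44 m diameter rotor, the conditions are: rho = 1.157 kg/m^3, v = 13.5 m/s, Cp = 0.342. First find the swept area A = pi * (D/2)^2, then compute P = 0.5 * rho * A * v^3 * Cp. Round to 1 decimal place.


Step 1 -- Compute swept area:
  A = pi * (D/2)^2 = pi * (44/2)^2 = 1520.53 m^2
Step 2 -- Apply wind power equation:
  P = 0.5 * rho * A * v^3 * Cp
  v^3 = 13.5^3 = 2460.375
  P = 0.5 * 1.157 * 1520.53 * 2460.375 * 0.342
  P = 740160.7 W

740160.7


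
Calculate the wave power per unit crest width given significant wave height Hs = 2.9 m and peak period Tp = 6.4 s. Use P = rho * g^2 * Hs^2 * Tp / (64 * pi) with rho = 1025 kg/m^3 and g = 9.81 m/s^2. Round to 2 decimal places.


Apply wave power formula:
  g^2 = 9.81^2 = 96.2361
  Hs^2 = 2.9^2 = 8.41
  Numerator = rho * g^2 * Hs^2 * Tp = 1025 * 96.2361 * 8.41 * 6.4 = 5309307.14
  Denominator = 64 * pi = 201.0619
  P = 5309307.14 / 201.0619 = 26406.33 W/m

26406.33


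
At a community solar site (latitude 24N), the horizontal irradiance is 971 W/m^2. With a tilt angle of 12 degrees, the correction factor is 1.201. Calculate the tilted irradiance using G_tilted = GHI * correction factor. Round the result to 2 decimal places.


Identify the given values:
  GHI = 971 W/m^2, tilt correction factor = 1.201
Apply the formula G_tilted = GHI * factor:
  G_tilted = 971 * 1.201
  G_tilted = 1166.17 W/m^2

1166.17


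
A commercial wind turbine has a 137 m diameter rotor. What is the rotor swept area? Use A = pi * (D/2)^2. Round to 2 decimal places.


Compute the rotor radius:
  r = D / 2 = 137 / 2 = 68.5 m
Calculate swept area:
  A = pi * r^2 = pi * 68.5^2
  A = 14741.14 m^2

14741.14


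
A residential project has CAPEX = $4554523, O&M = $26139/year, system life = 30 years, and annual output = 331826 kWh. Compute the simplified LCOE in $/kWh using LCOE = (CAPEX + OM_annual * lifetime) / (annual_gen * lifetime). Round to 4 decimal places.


Total cost = CAPEX + OM * lifetime = 4554523 + 26139 * 30 = 4554523 + 784170 = 5338693
Total generation = annual * lifetime = 331826 * 30 = 9954780 kWh
LCOE = 5338693 / 9954780
LCOE = 0.5363 $/kWh

0.5363


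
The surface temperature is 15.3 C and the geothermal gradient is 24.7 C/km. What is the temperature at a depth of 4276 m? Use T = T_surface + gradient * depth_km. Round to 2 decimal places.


Convert depth to km: 4276 / 1000 = 4.276 km
Temperature increase = gradient * depth_km = 24.7 * 4.276 = 105.62 C
Temperature at depth = T_surface + delta_T = 15.3 + 105.62
T = 120.92 C

120.92


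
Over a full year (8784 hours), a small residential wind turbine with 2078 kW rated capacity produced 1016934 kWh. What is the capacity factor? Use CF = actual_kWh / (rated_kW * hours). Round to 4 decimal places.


Capacity factor = actual output / maximum possible output
Maximum possible = rated * hours = 2078 * 8784 = 18253152 kWh
CF = 1016934 / 18253152
CF = 0.0557

0.0557


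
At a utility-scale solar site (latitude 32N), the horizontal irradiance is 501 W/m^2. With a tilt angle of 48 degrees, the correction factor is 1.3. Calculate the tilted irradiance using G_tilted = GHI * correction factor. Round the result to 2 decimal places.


Identify the given values:
  GHI = 501 W/m^2, tilt correction factor = 1.3
Apply the formula G_tilted = GHI * factor:
  G_tilted = 501 * 1.3
  G_tilted = 651.30 W/m^2

651.30


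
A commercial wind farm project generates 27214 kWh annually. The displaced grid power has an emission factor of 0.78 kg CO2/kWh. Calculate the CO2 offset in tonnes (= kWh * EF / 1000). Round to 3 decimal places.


CO2 offset in kg = generation * emission_factor
CO2 offset = 27214 * 0.78 = 21226.92 kg
Convert to tonnes:
  CO2 offset = 21226.92 / 1000 = 21.227 tonnes

21.227


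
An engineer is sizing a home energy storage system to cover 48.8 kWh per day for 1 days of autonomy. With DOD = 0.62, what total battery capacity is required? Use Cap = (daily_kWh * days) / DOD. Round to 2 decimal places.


Total energy needed = daily * days = 48.8 * 1 = 48.8 kWh
Account for depth of discharge:
  Cap = total_energy / DOD = 48.8 / 0.62
  Cap = 78.71 kWh

78.71


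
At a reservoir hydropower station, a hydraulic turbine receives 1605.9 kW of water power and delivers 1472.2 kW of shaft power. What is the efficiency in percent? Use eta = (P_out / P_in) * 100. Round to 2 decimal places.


Turbine efficiency = (output power / input power) * 100
eta = (1472.2 / 1605.9) * 100
eta = 91.67%

91.67


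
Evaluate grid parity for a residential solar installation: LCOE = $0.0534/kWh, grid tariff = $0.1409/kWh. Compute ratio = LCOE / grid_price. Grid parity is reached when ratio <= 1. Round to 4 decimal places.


Compare LCOE to grid price:
  LCOE = $0.0534/kWh, Grid price = $0.1409/kWh
  Ratio = LCOE / grid_price = 0.0534 / 0.1409 = 0.3790
  Grid parity achieved (ratio <= 1)? yes

0.3790


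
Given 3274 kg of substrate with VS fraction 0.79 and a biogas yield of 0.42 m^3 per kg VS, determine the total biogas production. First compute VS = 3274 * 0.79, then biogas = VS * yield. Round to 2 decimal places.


Compute volatile solids:
  VS = mass * VS_fraction = 3274 * 0.79 = 2586.46 kg
Calculate biogas volume:
  Biogas = VS * specific_yield = 2586.46 * 0.42
  Biogas = 1086.31 m^3

1086.31


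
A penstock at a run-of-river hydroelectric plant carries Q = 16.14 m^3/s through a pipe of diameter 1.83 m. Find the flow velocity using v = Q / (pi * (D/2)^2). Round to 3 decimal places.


Compute pipe cross-sectional area:
  A = pi * (D/2)^2 = pi * (1.83/2)^2 = 2.6302 m^2
Calculate velocity:
  v = Q / A = 16.14 / 2.6302
  v = 6.136 m/s

6.136


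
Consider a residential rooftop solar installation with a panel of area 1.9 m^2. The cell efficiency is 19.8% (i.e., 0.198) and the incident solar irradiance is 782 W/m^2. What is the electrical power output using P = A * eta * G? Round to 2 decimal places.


Use the solar power formula P = A * eta * G.
Given: A = 1.9 m^2, eta = 0.198, G = 782 W/m^2
P = 1.9 * 0.198 * 782
P = 294.19 W

294.19


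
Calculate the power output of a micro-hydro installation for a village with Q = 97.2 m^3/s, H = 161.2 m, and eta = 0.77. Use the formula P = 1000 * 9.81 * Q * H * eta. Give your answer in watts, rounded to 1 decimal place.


Apply the hydropower formula P = rho * g * Q * H * eta
rho * g = 1000 * 9.81 = 9810.0
P = 9810.0 * 97.2 * 161.2 * 0.77
P = 118356206.0 W

118356206.0


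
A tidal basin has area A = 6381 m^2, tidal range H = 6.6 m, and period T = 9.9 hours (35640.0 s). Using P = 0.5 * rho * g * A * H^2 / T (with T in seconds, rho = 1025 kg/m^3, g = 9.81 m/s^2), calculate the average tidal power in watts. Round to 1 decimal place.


Convert period to seconds: T = 9.9 * 3600 = 35640.0 s
H^2 = 6.6^2 = 43.56
P = 0.5 * rho * g * A * H^2 / T
P = 0.5 * 1025 * 9.81 * 6381 * 43.56 / 35640.0
P = 39210.4 W

39210.4


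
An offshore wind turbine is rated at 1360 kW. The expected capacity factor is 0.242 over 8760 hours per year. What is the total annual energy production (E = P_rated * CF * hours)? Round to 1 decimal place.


Annual energy = rated_kW * capacity_factor * hours_per_year
Given: P_rated = 1360 kW, CF = 0.242, hours = 8760
E = 1360 * 0.242 * 8760
E = 2883091.2 kWh

2883091.2


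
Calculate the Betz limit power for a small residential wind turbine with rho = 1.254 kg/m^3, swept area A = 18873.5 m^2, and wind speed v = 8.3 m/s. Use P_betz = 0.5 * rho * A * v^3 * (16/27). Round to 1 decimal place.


The Betz coefficient Cp_max = 16/27 = 0.5926
v^3 = 8.3^3 = 571.787
P_betz = 0.5 * rho * A * v^3 * Cp_max
P_betz = 0.5 * 1.254 * 18873.5 * 571.787 * 0.5926
P_betz = 4009687.1 W

4009687.1


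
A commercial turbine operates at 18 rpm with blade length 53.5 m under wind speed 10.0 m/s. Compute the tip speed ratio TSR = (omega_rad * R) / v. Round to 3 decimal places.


Convert rotational speed to rad/s:
  omega = 18 * 2 * pi / 60 = 1.885 rad/s
Compute tip speed:
  v_tip = omega * R = 1.885 * 53.5 = 100.845 m/s
Tip speed ratio:
  TSR = v_tip / v_wind = 100.845 / 10.0 = 10.085

10.085


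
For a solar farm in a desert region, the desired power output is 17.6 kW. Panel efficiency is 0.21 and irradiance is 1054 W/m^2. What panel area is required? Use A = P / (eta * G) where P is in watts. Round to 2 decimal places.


Convert target power to watts: P = 17.6 * 1000 = 17600.0 W
Compute denominator: eta * G = 0.21 * 1054 = 221.34
Required area A = P / (eta * G) = 17600.0 / 221.34
A = 79.52 m^2

79.52


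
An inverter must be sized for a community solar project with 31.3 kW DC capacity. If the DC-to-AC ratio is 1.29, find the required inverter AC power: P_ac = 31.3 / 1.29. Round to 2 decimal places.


The inverter AC capacity is determined by the DC/AC ratio.
Given: P_dc = 31.3 kW, DC/AC ratio = 1.29
P_ac = P_dc / ratio = 31.3 / 1.29
P_ac = 24.26 kW

24.26


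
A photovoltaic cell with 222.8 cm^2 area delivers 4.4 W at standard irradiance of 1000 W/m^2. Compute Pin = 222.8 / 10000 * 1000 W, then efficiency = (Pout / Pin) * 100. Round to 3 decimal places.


First compute the input power:
  Pin = area_cm2 / 10000 * G = 222.8 / 10000 * 1000 = 22.28 W
Then compute efficiency:
  Efficiency = (Pout / Pin) * 100 = (4.4 / 22.28) * 100
  Efficiency = 19.749%

19.749


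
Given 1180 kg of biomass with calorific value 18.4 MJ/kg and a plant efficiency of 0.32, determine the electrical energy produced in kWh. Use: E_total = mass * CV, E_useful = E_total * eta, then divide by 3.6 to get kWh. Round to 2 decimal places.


Total energy = mass * CV = 1180 * 18.4 = 21712.0 MJ
Useful energy = total * eta = 21712.0 * 0.32 = 6947.84 MJ
Convert to kWh: 6947.84 / 3.6
Useful energy = 1929.96 kWh

1929.96


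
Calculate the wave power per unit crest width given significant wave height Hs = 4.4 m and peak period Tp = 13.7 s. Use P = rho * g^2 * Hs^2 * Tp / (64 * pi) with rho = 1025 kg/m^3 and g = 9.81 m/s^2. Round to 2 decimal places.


Apply wave power formula:
  g^2 = 9.81^2 = 96.2361
  Hs^2 = 4.4^2 = 19.36
  Numerator = rho * g^2 * Hs^2 * Tp = 1025 * 96.2361 * 19.36 * 13.7 = 26163015.61
  Denominator = 64 * pi = 201.0619
  P = 26163015.61 / 201.0619 = 130124.16 W/m

130124.16


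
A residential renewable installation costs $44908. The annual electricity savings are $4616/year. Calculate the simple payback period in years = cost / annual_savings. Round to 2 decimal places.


Simple payback period = initial cost / annual savings
Payback = 44908 / 4616
Payback = 9.73 years

9.73


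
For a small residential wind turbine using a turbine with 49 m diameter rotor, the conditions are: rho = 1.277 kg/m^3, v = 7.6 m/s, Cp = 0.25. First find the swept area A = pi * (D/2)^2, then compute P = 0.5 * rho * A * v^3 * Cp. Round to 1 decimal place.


Step 1 -- Compute swept area:
  A = pi * (D/2)^2 = pi * (49/2)^2 = 1885.74 m^2
Step 2 -- Apply wind power equation:
  P = 0.5 * rho * A * v^3 * Cp
  v^3 = 7.6^3 = 438.976
  P = 0.5 * 1.277 * 1885.74 * 438.976 * 0.25
  P = 132136.8 W

132136.8


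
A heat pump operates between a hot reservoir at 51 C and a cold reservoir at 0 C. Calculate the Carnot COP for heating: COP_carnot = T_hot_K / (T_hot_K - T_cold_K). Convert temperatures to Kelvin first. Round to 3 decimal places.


Convert to Kelvin:
  T_hot = 51 + 273.15 = 324.15 K
  T_cold = 0 + 273.15 = 273.15 K
Apply Carnot COP formula:
  COP = T_hot_K / (T_hot_K - T_cold_K) = 324.15 / 51.0
  COP = 6.356

6.356


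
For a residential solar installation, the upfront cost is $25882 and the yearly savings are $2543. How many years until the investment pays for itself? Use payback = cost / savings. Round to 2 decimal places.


Simple payback period = initial cost / annual savings
Payback = 25882 / 2543
Payback = 10.18 years

10.18


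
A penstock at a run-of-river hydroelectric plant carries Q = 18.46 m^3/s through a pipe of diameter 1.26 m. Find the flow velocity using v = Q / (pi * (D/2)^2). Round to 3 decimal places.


Compute pipe cross-sectional area:
  A = pi * (D/2)^2 = pi * (1.26/2)^2 = 1.2469 m^2
Calculate velocity:
  v = Q / A = 18.46 / 1.2469
  v = 14.805 m/s

14.805


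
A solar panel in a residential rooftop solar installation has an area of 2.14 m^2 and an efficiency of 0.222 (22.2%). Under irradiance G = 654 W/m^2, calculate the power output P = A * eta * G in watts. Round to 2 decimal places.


Use the solar power formula P = A * eta * G.
Given: A = 2.14 m^2, eta = 0.222, G = 654 W/m^2
P = 2.14 * 0.222 * 654
P = 310.70 W

310.70


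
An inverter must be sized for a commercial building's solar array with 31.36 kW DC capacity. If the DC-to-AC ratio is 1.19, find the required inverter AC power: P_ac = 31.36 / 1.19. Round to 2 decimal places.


The inverter AC capacity is determined by the DC/AC ratio.
Given: P_dc = 31.36 kW, DC/AC ratio = 1.19
P_ac = P_dc / ratio = 31.36 / 1.19
P_ac = 26.35 kW

26.35


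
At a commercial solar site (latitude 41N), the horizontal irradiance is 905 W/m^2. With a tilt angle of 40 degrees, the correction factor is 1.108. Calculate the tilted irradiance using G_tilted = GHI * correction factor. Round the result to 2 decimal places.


Identify the given values:
  GHI = 905 W/m^2, tilt correction factor = 1.108
Apply the formula G_tilted = GHI * factor:
  G_tilted = 905 * 1.108
  G_tilted = 1002.74 W/m^2

1002.74


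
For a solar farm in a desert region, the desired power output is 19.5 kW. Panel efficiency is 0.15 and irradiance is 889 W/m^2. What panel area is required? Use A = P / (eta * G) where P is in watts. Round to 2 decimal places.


Convert target power to watts: P = 19.5 * 1000 = 19500.0 W
Compute denominator: eta * G = 0.15 * 889 = 133.35
Required area A = P / (eta * G) = 19500.0 / 133.35
A = 146.23 m^2

146.23


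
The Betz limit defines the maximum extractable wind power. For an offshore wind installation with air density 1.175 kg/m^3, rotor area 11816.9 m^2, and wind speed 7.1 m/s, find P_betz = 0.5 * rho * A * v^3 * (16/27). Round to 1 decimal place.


The Betz coefficient Cp_max = 16/27 = 0.5926
v^3 = 7.1^3 = 357.911
P_betz = 0.5 * rho * A * v^3 * Cp_max
P_betz = 0.5 * 1.175 * 11816.9 * 357.911 * 0.5926
P_betz = 1472457.3 W

1472457.3


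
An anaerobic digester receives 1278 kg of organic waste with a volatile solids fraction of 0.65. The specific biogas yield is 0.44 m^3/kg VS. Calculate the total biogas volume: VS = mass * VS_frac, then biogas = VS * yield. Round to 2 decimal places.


Compute volatile solids:
  VS = mass * VS_fraction = 1278 * 0.65 = 830.7 kg
Calculate biogas volume:
  Biogas = VS * specific_yield = 830.7 * 0.44
  Biogas = 365.51 m^3

365.51


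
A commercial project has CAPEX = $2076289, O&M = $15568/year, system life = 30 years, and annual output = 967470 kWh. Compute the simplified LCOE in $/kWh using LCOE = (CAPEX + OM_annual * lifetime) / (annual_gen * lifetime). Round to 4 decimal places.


Total cost = CAPEX + OM * lifetime = 2076289 + 15568 * 30 = 2076289 + 467040 = 2543329
Total generation = annual * lifetime = 967470 * 30 = 29024100 kWh
LCOE = 2543329 / 29024100
LCOE = 0.0876 $/kWh

0.0876


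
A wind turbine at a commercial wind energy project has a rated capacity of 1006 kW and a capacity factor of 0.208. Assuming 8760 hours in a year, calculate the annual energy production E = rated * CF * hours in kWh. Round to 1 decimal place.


Annual energy = rated_kW * capacity_factor * hours_per_year
Given: P_rated = 1006 kW, CF = 0.208, hours = 8760
E = 1006 * 0.208 * 8760
E = 1833012.5 kWh

1833012.5


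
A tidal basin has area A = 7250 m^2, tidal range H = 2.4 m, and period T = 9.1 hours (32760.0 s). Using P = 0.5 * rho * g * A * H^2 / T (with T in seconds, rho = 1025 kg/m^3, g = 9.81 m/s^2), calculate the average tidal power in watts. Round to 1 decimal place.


Convert period to seconds: T = 9.1 * 3600 = 32760.0 s
H^2 = 2.4^2 = 5.76
P = 0.5 * rho * g * A * H^2 / T
P = 0.5 * 1025 * 9.81 * 7250 * 5.76 / 32760.0
P = 6408.8 W

6408.8


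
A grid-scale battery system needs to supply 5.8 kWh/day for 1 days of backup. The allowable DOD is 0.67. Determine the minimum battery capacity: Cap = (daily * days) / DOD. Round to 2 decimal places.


Total energy needed = daily * days = 5.8 * 1 = 5.8 kWh
Account for depth of discharge:
  Cap = total_energy / DOD = 5.8 / 0.67
  Cap = 8.66 kWh

8.66


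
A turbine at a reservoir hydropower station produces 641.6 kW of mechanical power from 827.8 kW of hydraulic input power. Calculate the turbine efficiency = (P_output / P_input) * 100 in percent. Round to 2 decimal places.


Turbine efficiency = (output power / input power) * 100
eta = (641.6 / 827.8) * 100
eta = 77.51%

77.51


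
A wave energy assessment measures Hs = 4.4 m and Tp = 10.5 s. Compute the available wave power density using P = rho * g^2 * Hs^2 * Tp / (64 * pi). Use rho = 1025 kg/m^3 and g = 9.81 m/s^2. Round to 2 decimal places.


Apply wave power formula:
  g^2 = 9.81^2 = 96.2361
  Hs^2 = 4.4^2 = 19.36
  Numerator = rho * g^2 * Hs^2 * Tp = 1025 * 96.2361 * 19.36 * 10.5 = 20051946.27
  Denominator = 64 * pi = 201.0619
  P = 20051946.27 / 201.0619 = 99730.20 W/m

99730.20


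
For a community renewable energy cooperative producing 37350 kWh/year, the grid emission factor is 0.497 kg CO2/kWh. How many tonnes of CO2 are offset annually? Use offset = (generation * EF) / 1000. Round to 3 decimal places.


CO2 offset in kg = generation * emission_factor
CO2 offset = 37350 * 0.497 = 18562.95 kg
Convert to tonnes:
  CO2 offset = 18562.95 / 1000 = 18.563 tonnes

18.563


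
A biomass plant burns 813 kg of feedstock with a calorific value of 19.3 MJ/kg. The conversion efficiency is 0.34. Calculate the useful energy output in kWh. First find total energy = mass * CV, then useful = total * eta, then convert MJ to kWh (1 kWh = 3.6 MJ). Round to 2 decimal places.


Total energy = mass * CV = 813 * 19.3 = 15690.9 MJ
Useful energy = total * eta = 15690.9 * 0.34 = 5334.91 MJ
Convert to kWh: 5334.91 / 3.6
Useful energy = 1481.92 kWh

1481.92


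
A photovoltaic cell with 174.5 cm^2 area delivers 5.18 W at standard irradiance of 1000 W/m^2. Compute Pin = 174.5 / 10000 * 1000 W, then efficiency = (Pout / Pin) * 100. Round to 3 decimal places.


First compute the input power:
  Pin = area_cm2 / 10000 * G = 174.5 / 10000 * 1000 = 17.45 W
Then compute efficiency:
  Efficiency = (Pout / Pin) * 100 = (5.18 / 17.45) * 100
  Efficiency = 29.685%

29.685


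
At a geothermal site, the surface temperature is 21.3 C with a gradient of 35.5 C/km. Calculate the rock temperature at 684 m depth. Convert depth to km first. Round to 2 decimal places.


Convert depth to km: 684 / 1000 = 0.684 km
Temperature increase = gradient * depth_km = 35.5 * 0.684 = 24.28 C
Temperature at depth = T_surface + delta_T = 21.3 + 24.28
T = 45.58 C

45.58


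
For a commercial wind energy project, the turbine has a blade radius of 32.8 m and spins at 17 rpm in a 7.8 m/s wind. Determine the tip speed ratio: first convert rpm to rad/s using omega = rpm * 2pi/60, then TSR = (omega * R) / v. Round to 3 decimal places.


Convert rotational speed to rad/s:
  omega = 17 * 2 * pi / 60 = 1.7802 rad/s
Compute tip speed:
  v_tip = omega * R = 1.7802 * 32.8 = 58.392 m/s
Tip speed ratio:
  TSR = v_tip / v_wind = 58.392 / 7.8 = 7.486

7.486


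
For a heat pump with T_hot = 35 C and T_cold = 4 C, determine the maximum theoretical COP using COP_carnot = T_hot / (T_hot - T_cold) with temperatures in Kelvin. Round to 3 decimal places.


Convert to Kelvin:
  T_hot = 35 + 273.15 = 308.15 K
  T_cold = 4 + 273.15 = 277.15 K
Apply Carnot COP formula:
  COP = T_hot_K / (T_hot_K - T_cold_K) = 308.15 / 31.0
  COP = 9.940

9.940


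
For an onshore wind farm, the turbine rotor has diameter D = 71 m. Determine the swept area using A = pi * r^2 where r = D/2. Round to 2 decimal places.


Compute the rotor radius:
  r = D / 2 = 71 / 2 = 35.5 m
Calculate swept area:
  A = pi * r^2 = pi * 35.5^2
  A = 3959.19 m^2

3959.19


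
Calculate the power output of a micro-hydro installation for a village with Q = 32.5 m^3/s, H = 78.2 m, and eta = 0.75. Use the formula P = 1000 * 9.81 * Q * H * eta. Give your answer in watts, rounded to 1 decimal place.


Apply the hydropower formula P = rho * g * Q * H * eta
rho * g = 1000 * 9.81 = 9810.0
P = 9810.0 * 32.5 * 78.2 * 0.75
P = 18699086.3 W

18699086.3


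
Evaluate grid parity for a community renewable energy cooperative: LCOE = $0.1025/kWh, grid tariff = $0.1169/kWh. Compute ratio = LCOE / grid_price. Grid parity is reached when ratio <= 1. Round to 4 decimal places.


Compare LCOE to grid price:
  LCOE = $0.1025/kWh, Grid price = $0.1169/kWh
  Ratio = LCOE / grid_price = 0.1025 / 0.1169 = 0.8768
  Grid parity achieved (ratio <= 1)? yes

0.8768


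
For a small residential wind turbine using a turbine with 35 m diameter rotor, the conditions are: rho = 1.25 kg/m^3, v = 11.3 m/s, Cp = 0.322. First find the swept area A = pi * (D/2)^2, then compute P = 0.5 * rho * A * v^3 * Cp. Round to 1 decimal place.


Step 1 -- Compute swept area:
  A = pi * (D/2)^2 = pi * (35/2)^2 = 962.11 m^2
Step 2 -- Apply wind power equation:
  P = 0.5 * rho * A * v^3 * Cp
  v^3 = 11.3^3 = 1442.897
  P = 0.5 * 1.25 * 962.11 * 1442.897 * 0.322
  P = 279381.2 W

279381.2


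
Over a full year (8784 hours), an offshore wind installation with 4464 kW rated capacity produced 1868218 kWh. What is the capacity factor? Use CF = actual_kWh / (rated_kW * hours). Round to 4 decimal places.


Capacity factor = actual output / maximum possible output
Maximum possible = rated * hours = 4464 * 8784 = 39211776 kWh
CF = 1868218 / 39211776
CF = 0.0476

0.0476


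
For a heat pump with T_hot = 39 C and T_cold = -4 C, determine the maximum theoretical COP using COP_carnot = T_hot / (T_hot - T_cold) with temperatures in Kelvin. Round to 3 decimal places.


Convert to Kelvin:
  T_hot = 39 + 273.15 = 312.15 K
  T_cold = -4 + 273.15 = 269.15 K
Apply Carnot COP formula:
  COP = T_hot_K / (T_hot_K - T_cold_K) = 312.15 / 43.0
  COP = 7.259

7.259


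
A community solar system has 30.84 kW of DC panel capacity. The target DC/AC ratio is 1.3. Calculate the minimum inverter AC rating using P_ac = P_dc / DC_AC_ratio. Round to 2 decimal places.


The inverter AC capacity is determined by the DC/AC ratio.
Given: P_dc = 30.84 kW, DC/AC ratio = 1.3
P_ac = P_dc / ratio = 30.84 / 1.3
P_ac = 23.72 kW

23.72


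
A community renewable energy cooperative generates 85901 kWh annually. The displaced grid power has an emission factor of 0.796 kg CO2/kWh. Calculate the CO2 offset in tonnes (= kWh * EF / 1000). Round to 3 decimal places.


CO2 offset in kg = generation * emission_factor
CO2 offset = 85901 * 0.796 = 68377.2 kg
Convert to tonnes:
  CO2 offset = 68377.2 / 1000 = 68.377 tonnes

68.377


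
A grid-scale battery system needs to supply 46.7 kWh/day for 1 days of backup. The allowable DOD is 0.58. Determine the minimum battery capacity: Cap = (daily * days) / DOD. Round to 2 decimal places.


Total energy needed = daily * days = 46.7 * 1 = 46.7 kWh
Account for depth of discharge:
  Cap = total_energy / DOD = 46.7 / 0.58
  Cap = 80.52 kWh

80.52


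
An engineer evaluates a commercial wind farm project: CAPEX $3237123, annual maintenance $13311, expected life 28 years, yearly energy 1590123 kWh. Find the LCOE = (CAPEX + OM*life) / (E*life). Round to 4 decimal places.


Total cost = CAPEX + OM * lifetime = 3237123 + 13311 * 28 = 3237123 + 372708 = 3609831
Total generation = annual * lifetime = 1590123 * 28 = 44523444 kWh
LCOE = 3609831 / 44523444
LCOE = 0.0811 $/kWh

0.0811


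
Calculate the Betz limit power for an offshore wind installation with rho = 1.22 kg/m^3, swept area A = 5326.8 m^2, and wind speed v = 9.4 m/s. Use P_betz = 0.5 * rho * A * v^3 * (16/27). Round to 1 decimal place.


The Betz coefficient Cp_max = 16/27 = 0.5926
v^3 = 9.4^3 = 830.584
P_betz = 0.5 * rho * A * v^3 * Cp_max
P_betz = 0.5 * 1.22 * 5326.8 * 830.584 * 0.5926
P_betz = 1599322.3 W

1599322.3


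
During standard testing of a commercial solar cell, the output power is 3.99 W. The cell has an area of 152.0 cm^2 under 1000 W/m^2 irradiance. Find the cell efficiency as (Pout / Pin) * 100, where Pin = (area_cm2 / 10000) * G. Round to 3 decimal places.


First compute the input power:
  Pin = area_cm2 / 10000 * G = 152.0 / 10000 * 1000 = 15.2 W
Then compute efficiency:
  Efficiency = (Pout / Pin) * 100 = (3.99 / 15.2) * 100
  Efficiency = 26.250%

26.250


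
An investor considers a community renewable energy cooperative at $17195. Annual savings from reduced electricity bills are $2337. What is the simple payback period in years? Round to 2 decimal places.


Simple payback period = initial cost / annual savings
Payback = 17195 / 2337
Payback = 7.36 years

7.36


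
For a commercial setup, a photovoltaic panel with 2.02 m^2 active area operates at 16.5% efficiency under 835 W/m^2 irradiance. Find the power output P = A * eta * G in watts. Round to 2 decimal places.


Use the solar power formula P = A * eta * G.
Given: A = 2.02 m^2, eta = 0.165, G = 835 W/m^2
P = 2.02 * 0.165 * 835
P = 278.31 W

278.31


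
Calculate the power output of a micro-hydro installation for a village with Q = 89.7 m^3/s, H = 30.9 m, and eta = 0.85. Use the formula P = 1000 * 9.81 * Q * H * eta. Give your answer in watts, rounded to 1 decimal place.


Apply the hydropower formula P = rho * g * Q * H * eta
rho * g = 1000 * 9.81 = 9810.0
P = 9810.0 * 89.7 * 30.9 * 0.85
P = 23112070.6 W

23112070.6


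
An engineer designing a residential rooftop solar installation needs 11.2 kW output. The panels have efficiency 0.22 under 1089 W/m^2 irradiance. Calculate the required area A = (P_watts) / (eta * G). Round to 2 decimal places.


Convert target power to watts: P = 11.2 * 1000 = 11200.0 W
Compute denominator: eta * G = 0.22 * 1089 = 239.58
Required area A = P / (eta * G) = 11200.0 / 239.58
A = 46.75 m^2

46.75


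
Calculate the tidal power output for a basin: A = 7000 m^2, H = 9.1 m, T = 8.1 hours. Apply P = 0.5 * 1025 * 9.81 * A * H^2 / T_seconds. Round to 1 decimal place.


Convert period to seconds: T = 8.1 * 3600 = 29160.0 s
H^2 = 9.1^2 = 82.81
P = 0.5 * rho * g * A * H^2 / T
P = 0.5 * 1025 * 9.81 * 7000 * 82.81 / 29160.0
P = 99943.9 W

99943.9


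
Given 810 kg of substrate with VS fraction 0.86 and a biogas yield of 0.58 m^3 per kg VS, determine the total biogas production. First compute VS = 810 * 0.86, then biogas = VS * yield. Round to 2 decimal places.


Compute volatile solids:
  VS = mass * VS_fraction = 810 * 0.86 = 696.6 kg
Calculate biogas volume:
  Biogas = VS * specific_yield = 696.6 * 0.58
  Biogas = 404.03 m^3

404.03


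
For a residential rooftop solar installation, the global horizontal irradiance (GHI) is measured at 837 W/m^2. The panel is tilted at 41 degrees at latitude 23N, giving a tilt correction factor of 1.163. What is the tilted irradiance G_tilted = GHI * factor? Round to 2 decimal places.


Identify the given values:
  GHI = 837 W/m^2, tilt correction factor = 1.163
Apply the formula G_tilted = GHI * factor:
  G_tilted = 837 * 1.163
  G_tilted = 973.43 W/m^2

973.43


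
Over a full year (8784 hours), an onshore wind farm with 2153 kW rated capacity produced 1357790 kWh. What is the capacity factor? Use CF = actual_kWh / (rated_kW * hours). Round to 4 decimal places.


Capacity factor = actual output / maximum possible output
Maximum possible = rated * hours = 2153 * 8784 = 18911952 kWh
CF = 1357790 / 18911952
CF = 0.0718

0.0718


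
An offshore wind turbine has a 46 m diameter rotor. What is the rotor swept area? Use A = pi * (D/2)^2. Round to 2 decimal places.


Compute the rotor radius:
  r = D / 2 = 46 / 2 = 23.0 m
Calculate swept area:
  A = pi * r^2 = pi * 23.0^2
  A = 1661.90 m^2

1661.90


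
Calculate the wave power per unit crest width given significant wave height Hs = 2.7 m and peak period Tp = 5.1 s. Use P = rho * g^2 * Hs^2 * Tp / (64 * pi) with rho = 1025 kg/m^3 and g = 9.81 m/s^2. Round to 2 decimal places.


Apply wave power formula:
  g^2 = 9.81^2 = 96.2361
  Hs^2 = 2.7^2 = 7.29
  Numerator = rho * g^2 * Hs^2 * Tp = 1025 * 96.2361 * 7.29 * 5.1 = 3667411.01
  Denominator = 64 * pi = 201.0619
  P = 3667411.01 / 201.0619 = 18240.21 W/m

18240.21


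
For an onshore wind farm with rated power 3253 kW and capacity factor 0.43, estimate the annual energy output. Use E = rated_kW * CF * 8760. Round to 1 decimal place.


Annual energy = rated_kW * capacity_factor * hours_per_year
Given: P_rated = 3253 kW, CF = 0.43, hours = 8760
E = 3253 * 0.43 * 8760
E = 12253400.4 kWh

12253400.4


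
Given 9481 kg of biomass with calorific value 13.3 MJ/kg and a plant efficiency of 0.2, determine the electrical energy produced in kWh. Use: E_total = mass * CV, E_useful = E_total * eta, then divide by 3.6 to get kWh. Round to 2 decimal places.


Total energy = mass * CV = 9481 * 13.3 = 126097.3 MJ
Useful energy = total * eta = 126097.3 * 0.2 = 25219.46 MJ
Convert to kWh: 25219.46 / 3.6
Useful energy = 7005.41 kWh

7005.41


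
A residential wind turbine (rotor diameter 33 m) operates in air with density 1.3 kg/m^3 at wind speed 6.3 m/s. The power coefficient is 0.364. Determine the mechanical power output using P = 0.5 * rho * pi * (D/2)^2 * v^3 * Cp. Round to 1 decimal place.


Step 1 -- Compute swept area:
  A = pi * (D/2)^2 = pi * (33/2)^2 = 855.3 m^2
Step 2 -- Apply wind power equation:
  P = 0.5 * rho * A * v^3 * Cp
  v^3 = 6.3^3 = 250.047
  P = 0.5 * 1.3 * 855.3 * 250.047 * 0.364
  P = 50600.4 W

50600.4


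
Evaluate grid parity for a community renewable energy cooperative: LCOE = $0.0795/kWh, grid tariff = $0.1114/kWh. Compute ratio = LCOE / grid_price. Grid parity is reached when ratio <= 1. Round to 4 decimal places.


Compare LCOE to grid price:
  LCOE = $0.0795/kWh, Grid price = $0.1114/kWh
  Ratio = LCOE / grid_price = 0.0795 / 0.1114 = 0.7136
  Grid parity achieved (ratio <= 1)? yes

0.7136


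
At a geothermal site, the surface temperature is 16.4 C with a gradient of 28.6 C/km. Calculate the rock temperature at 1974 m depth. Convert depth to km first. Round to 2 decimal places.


Convert depth to km: 1974 / 1000 = 1.974 km
Temperature increase = gradient * depth_km = 28.6 * 1.974 = 56.46 C
Temperature at depth = T_surface + delta_T = 16.4 + 56.46
T = 72.86 C

72.86


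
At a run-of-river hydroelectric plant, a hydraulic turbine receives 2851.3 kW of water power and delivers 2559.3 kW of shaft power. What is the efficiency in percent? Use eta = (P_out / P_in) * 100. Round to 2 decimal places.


Turbine efficiency = (output power / input power) * 100
eta = (2559.3 / 2851.3) * 100
eta = 89.76%

89.76


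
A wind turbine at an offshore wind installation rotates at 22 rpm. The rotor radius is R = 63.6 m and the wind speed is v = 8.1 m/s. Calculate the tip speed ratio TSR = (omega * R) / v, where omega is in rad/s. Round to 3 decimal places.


Convert rotational speed to rad/s:
  omega = 22 * 2 * pi / 60 = 2.3038 rad/s
Compute tip speed:
  v_tip = omega * R = 2.3038 * 63.6 = 146.524 m/s
Tip speed ratio:
  TSR = v_tip / v_wind = 146.524 / 8.1 = 18.089

18.089


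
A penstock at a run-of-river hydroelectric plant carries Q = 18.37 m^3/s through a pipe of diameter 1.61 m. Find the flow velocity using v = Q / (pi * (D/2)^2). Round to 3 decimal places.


Compute pipe cross-sectional area:
  A = pi * (D/2)^2 = pi * (1.61/2)^2 = 2.0358 m^2
Calculate velocity:
  v = Q / A = 18.37 / 2.0358
  v = 9.023 m/s

9.023


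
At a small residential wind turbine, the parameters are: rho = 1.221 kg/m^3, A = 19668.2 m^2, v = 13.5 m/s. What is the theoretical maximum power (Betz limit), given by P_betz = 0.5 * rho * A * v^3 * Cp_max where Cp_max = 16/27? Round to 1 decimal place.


The Betz coefficient Cp_max = 16/27 = 0.5926
v^3 = 13.5^3 = 2460.375
P_betz = 0.5 * rho * A * v^3 * Cp_max
P_betz = 0.5 * 1.221 * 19668.2 * 2460.375 * 0.5926
P_betz = 17506841.8 W

17506841.8


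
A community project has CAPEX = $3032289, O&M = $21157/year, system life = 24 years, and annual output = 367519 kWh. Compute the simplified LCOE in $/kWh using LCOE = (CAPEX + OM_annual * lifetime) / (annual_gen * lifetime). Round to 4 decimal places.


Total cost = CAPEX + OM * lifetime = 3032289 + 21157 * 24 = 3032289 + 507768 = 3540057
Total generation = annual * lifetime = 367519 * 24 = 8820456 kWh
LCOE = 3540057 / 8820456
LCOE = 0.4013 $/kWh

0.4013


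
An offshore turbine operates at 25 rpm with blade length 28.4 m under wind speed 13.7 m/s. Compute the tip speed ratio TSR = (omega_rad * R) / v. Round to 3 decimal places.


Convert rotational speed to rad/s:
  omega = 25 * 2 * pi / 60 = 2.618 rad/s
Compute tip speed:
  v_tip = omega * R = 2.618 * 28.4 = 74.351 m/s
Tip speed ratio:
  TSR = v_tip / v_wind = 74.351 / 13.7 = 5.427

5.427


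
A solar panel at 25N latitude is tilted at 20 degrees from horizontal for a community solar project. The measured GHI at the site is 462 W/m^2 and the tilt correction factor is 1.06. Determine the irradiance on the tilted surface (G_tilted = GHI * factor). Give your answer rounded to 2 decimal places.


Identify the given values:
  GHI = 462 W/m^2, tilt correction factor = 1.06
Apply the formula G_tilted = GHI * factor:
  G_tilted = 462 * 1.06
  G_tilted = 489.72 W/m^2

489.72


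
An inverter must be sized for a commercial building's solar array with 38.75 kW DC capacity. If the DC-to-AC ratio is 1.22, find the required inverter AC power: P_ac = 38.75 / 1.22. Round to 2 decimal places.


The inverter AC capacity is determined by the DC/AC ratio.
Given: P_dc = 38.75 kW, DC/AC ratio = 1.22
P_ac = P_dc / ratio = 38.75 / 1.22
P_ac = 31.76 kW

31.76


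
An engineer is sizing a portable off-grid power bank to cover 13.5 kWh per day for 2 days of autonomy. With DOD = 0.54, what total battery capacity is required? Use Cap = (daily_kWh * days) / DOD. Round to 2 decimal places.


Total energy needed = daily * days = 13.5 * 2 = 27.0 kWh
Account for depth of discharge:
  Cap = total_energy / DOD = 27.0 / 0.54
  Cap = 50.00 kWh

50.00


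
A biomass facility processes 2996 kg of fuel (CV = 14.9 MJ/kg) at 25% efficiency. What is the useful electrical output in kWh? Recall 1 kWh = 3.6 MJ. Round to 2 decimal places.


Total energy = mass * CV = 2996 * 14.9 = 44640.4 MJ
Useful energy = total * eta = 44640.4 * 0.25 = 11160.1 MJ
Convert to kWh: 11160.1 / 3.6
Useful energy = 3100.03 kWh

3100.03


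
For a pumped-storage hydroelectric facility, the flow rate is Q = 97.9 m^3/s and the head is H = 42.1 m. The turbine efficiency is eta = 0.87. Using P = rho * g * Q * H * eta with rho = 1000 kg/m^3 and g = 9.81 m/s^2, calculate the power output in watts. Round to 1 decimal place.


Apply the hydropower formula P = rho * g * Q * H * eta
rho * g = 1000 * 9.81 = 9810.0
P = 9810.0 * 97.9 * 42.1 * 0.87
P = 35176534.2 W

35176534.2


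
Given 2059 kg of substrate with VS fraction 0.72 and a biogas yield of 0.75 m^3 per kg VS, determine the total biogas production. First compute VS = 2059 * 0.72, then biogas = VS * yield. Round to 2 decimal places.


Compute volatile solids:
  VS = mass * VS_fraction = 2059 * 0.72 = 1482.48 kg
Calculate biogas volume:
  Biogas = VS * specific_yield = 1482.48 * 0.75
  Biogas = 1111.86 m^3

1111.86


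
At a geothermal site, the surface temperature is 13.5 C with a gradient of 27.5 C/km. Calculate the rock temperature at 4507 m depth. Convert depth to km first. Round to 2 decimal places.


Convert depth to km: 4507 / 1000 = 4.507 km
Temperature increase = gradient * depth_km = 27.5 * 4.507 = 123.94 C
Temperature at depth = T_surface + delta_T = 13.5 + 123.94
T = 137.44 C

137.44


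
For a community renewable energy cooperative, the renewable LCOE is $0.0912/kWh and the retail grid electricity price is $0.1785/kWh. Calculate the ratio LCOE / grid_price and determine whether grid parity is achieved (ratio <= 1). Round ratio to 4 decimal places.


Compare LCOE to grid price:
  LCOE = $0.0912/kWh, Grid price = $0.1785/kWh
  Ratio = LCOE / grid_price = 0.0912 / 0.1785 = 0.5109
  Grid parity achieved (ratio <= 1)? yes

0.5109


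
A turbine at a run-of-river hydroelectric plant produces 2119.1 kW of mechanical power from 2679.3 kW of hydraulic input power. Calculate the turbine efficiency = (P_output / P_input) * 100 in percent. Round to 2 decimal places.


Turbine efficiency = (output power / input power) * 100
eta = (2119.1 / 2679.3) * 100
eta = 79.09%

79.09


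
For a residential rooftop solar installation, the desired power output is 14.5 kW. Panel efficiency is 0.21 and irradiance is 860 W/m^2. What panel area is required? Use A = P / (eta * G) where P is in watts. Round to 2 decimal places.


Convert target power to watts: P = 14.5 * 1000 = 14500.0 W
Compute denominator: eta * G = 0.21 * 860 = 180.6
Required area A = P / (eta * G) = 14500.0 / 180.6
A = 80.29 m^2

80.29


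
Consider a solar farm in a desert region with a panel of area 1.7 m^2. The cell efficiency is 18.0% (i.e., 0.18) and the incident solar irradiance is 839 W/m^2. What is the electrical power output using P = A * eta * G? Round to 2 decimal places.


Use the solar power formula P = A * eta * G.
Given: A = 1.7 m^2, eta = 0.18, G = 839 W/m^2
P = 1.7 * 0.18 * 839
P = 256.73 W

256.73


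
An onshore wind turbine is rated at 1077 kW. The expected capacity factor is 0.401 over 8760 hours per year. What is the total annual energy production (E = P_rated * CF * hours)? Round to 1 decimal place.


Annual energy = rated_kW * capacity_factor * hours_per_year
Given: P_rated = 1077 kW, CF = 0.401, hours = 8760
E = 1077 * 0.401 * 8760
E = 3783242.5 kWh

3783242.5


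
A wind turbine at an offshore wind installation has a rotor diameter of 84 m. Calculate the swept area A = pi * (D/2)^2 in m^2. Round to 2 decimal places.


Compute the rotor radius:
  r = D / 2 = 84 / 2 = 42.0 m
Calculate swept area:
  A = pi * r^2 = pi * 42.0^2
  A = 5541.77 m^2

5541.77
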